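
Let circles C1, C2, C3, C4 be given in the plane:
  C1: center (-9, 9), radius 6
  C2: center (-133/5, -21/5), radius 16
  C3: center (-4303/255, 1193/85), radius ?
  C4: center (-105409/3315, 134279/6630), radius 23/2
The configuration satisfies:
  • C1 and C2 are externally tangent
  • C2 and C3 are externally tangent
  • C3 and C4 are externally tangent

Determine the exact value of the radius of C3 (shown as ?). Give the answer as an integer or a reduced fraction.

1. [ext C2·C3]  r_C3² + 32r_C3 − 1540/9 = 0  ⇒  r_C3 = 14/3 (r>0 drops 1)
2. [ext C3·C4]  r_C3² + 23r_C3 − 1162/9 = 0  ⇒  r_C3 = 14/3 (r>0 drops 1)

14/3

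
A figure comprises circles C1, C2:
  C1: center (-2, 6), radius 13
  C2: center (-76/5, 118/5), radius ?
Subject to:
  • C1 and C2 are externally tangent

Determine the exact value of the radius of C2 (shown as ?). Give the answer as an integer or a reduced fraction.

9

1. [ext C1·C2]  r_C2² + 26r_C2 − 315 = 0  ⇒  r_C2 = 9 (r>0 drops 1)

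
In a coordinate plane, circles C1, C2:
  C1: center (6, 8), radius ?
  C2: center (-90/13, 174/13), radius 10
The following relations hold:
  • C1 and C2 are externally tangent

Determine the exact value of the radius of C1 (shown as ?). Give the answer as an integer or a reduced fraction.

4

1. [ext C1·C2]  r_C1² + 20r_C1 − 96 = 0  ⇒  r_C1 = 4 (r>0 drops 1)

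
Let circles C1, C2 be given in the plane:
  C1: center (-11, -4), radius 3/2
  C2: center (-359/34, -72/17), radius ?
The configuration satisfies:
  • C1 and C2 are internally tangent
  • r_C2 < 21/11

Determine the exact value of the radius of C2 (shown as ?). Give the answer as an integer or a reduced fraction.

1

1. [int C1,C2]  r_C2² − 3r_C2 + 2 = 0  ⇒  r_C2 = 1 or 2
2. given r_C2 < 21/11: keep 1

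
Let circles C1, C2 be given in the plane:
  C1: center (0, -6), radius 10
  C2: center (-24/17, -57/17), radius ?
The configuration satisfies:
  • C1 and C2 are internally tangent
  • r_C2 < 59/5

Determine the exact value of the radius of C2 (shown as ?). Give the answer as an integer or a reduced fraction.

1. [int C1,C2]  r_C2² − 20r_C2 + 91 = 0  ⇒  r_C2 = 7 or 13
2. given r_C2 < 59/5: keep 7

7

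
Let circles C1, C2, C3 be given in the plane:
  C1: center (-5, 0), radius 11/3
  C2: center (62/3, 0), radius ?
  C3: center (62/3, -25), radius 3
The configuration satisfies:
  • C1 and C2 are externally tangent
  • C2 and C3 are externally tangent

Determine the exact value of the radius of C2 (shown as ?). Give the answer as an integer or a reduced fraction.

1. [ext C1·C2]  r_C2² + (22/3)r_C2 − 1936/3 = 0  ⇒  r_C2 = 22 (r>0 drops 1)
2. [ext C2·C3]  r_C2² + 6r_C2 − 616 = 0  ⇒  r_C2 = 22 (r>0 drops 1)

22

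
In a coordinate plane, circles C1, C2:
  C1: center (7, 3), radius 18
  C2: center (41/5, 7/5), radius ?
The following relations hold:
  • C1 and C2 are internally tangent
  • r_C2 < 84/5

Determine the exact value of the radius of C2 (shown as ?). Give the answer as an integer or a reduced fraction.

16

1. [int C1,C2]  r_C2² − 36r_C2 + 320 = 0  ⇒  r_C2 = 16 or 20
2. given r_C2 < 84/5: keep 16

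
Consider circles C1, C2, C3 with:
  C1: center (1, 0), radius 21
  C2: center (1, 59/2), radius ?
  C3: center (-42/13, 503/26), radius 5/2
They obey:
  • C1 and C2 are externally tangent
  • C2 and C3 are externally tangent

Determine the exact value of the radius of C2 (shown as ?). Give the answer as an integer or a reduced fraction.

1. [ext C1·C2]  r_C2² + 42r_C2 − 1717/4 = 0  ⇒  r_C2 = 17/2 (r>0 drops 1)
2. [ext C2·C3]  r_C2² + 5r_C2 − 459/4 = 0  ⇒  r_C2 = 17/2 (r>0 drops 1)

17/2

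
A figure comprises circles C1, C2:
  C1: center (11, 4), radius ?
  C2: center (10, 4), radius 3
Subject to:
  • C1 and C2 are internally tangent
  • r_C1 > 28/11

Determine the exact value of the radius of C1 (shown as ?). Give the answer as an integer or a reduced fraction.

1. [int C1,C2]  r_C1² − 6r_C1 + 8 = 0  ⇒  r_C1 = 2 or 4
2. given r_C1 > 28/11: keep 4

4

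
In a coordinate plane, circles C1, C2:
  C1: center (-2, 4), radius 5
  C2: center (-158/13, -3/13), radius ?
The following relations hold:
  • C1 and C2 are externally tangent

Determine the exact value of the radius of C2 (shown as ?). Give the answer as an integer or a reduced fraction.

1. [ext C1·C2]  r_C2² + 10r_C2 − 96 = 0  ⇒  r_C2 = 6 (r>0 drops 1)

6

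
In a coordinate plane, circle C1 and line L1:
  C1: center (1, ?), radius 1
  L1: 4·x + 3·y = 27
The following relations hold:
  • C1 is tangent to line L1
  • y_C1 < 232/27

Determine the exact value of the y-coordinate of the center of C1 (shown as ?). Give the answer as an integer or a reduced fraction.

1. [C1‖L1]  y_C1² − (46/3)y_C1 + 56 = 0  ⇒  y_C1 = 6 or 28/3
2. given y_C1 < 232/27: keep 6

6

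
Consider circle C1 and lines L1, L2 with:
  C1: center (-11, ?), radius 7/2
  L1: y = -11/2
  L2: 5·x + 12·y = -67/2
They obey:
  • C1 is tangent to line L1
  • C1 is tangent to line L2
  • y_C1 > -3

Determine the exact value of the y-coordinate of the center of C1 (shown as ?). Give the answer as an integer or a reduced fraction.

1. [C1‖L1]  y_C1² + 11y_C1 + 18 = 0  ⇒  y_C1 = -9 or -2
2. [C1‖L2]  y_C1² − (43/12)y_C1 − 67/6 = 0  ⇒  y_C1 = -2 or 67/12

-2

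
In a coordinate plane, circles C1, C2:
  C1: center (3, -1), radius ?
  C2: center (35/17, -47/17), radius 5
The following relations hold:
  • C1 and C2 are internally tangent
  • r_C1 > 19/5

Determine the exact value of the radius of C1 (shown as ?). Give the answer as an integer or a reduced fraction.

7

1. [int C1,C2]  r_C1² − 10r_C1 + 21 = 0  ⇒  r_C1 = 3 or 7
2. given r_C1 > 19/5: keep 7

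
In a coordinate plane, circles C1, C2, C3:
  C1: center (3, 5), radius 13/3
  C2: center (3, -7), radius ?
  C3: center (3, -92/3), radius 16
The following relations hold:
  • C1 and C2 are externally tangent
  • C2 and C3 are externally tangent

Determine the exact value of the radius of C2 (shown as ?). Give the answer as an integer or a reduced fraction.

1. [ext C1·C2]  r_C2² + (26/3)r_C2 − 1127/9 = 0  ⇒  r_C2 = 23/3 (r>0 drops 1)
2. [ext C2·C3]  r_C2² + 32r_C2 − 2737/9 = 0  ⇒  r_C2 = 23/3 (r>0 drops 1)

23/3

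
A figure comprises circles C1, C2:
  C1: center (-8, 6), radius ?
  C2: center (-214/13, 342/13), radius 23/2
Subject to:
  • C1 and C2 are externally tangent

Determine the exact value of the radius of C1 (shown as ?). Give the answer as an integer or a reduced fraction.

21/2

1. [ext C1·C2]  r_C1² + 23r_C1 − 1407/4 = 0  ⇒  r_C1 = 21/2 (r>0 drops 1)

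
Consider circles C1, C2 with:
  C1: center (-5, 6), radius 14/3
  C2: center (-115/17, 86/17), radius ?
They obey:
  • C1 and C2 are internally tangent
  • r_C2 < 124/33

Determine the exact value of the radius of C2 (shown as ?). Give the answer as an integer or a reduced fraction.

8/3

1. [int C1,C2]  r_C2² − (28/3)r_C2 + 160/9 = 0  ⇒  r_C2 = 8/3 or 20/3
2. given r_C2 < 124/33: keep 8/3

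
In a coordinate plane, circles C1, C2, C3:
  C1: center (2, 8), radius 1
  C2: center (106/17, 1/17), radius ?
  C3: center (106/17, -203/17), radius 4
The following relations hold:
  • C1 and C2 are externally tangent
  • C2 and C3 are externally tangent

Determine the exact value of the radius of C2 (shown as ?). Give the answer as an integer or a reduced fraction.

8

1. [ext C1·C2]  r_C2² + 2r_C2 − 80 = 0  ⇒  r_C2 = 8 (r>0 drops 1)
2. [ext C2·C3]  r_C2² + 8r_C2 − 128 = 0  ⇒  r_C2 = 8 (r>0 drops 1)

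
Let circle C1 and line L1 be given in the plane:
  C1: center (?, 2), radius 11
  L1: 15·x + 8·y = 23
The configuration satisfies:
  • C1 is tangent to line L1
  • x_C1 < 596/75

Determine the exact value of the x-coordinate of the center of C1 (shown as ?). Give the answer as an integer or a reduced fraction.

1. [C1‖L1]  x_C1² − (14/15)x_C1 − 776/5 = 0  ⇒  x_C1 = -12 or 194/15
2. given x_C1 < 596/75: keep -12

-12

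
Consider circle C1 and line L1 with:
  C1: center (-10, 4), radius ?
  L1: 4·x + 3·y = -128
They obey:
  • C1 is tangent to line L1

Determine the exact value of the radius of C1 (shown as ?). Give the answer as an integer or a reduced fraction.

1. [C1‖L1]  r_C1² − 400 = 0  ⇒  r_C1 = 20 (r>0 drops 1)

20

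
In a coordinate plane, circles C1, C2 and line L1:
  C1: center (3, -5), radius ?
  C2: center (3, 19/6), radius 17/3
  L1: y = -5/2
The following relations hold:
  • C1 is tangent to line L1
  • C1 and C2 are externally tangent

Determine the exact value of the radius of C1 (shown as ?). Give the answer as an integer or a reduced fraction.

1. [C1‖L1]  r_C1² − 25/4 = 0  ⇒  r_C1 = 5/2 (r>0 drops 1)
2. [ext C1·C2]  r_C1² + (34/3)r_C1 − 415/12 = 0  ⇒  r_C1 = 5/2 (r>0 drops 1)

5/2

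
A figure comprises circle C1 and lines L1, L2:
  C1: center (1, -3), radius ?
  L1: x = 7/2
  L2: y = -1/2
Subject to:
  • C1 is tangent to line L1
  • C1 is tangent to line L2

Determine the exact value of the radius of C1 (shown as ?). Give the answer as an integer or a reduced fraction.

5/2

1. [C1‖L1]  r_C1² − 25/4 = 0  ⇒  r_C1 = 5/2 (r>0 drops 1)
2. [C1‖L2]  r_C1² − 25/4 = 0  ⇒  r_C1 = 5/2 (r>0 drops 1)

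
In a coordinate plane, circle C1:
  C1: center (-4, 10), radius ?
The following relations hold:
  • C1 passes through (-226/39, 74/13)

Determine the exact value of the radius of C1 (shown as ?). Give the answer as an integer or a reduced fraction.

1. [C1∋P]  r_C1² − 196/9 = 0  ⇒  r_C1 = 14/3 (r>0 drops 1)

14/3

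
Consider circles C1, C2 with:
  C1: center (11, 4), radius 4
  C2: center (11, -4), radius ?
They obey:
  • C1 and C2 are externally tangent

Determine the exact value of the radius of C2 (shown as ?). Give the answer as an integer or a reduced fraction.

4

1. [ext C1·C2]  r_C2² + 8r_C2 − 48 = 0  ⇒  r_C2 = 4 (r>0 drops 1)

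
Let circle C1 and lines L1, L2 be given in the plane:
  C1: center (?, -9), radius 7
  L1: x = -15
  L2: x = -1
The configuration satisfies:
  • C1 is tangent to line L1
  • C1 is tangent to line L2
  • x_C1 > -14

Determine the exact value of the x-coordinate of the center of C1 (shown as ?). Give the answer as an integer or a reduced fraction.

-8

1. [C1‖L1]  x_C1² + 30x_C1 + 176 = 0  ⇒  x_C1 = -22 or -8
2. [C1‖L2]  x_C1² + 2x_C1 − 48 = 0  ⇒  x_C1 = -8 or 6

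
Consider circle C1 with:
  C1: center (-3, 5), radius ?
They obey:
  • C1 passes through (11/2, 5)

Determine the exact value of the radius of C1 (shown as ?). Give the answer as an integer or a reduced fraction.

17/2

1. [C1∋P]  r_C1² − 289/4 = 0  ⇒  r_C1 = 17/2 (r>0 drops 1)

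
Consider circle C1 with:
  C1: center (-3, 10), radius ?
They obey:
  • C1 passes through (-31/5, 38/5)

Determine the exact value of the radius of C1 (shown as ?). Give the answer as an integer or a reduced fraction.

4

1. [C1∋P]  r_C1² − 16 = 0  ⇒  r_C1 = 4 (r>0 drops 1)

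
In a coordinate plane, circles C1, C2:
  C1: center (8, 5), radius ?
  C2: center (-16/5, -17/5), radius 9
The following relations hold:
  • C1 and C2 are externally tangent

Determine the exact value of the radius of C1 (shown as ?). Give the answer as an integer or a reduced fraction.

1. [ext C1·C2]  r_C1² + 18r_C1 − 115 = 0  ⇒  r_C1 = 5 (r>0 drops 1)

5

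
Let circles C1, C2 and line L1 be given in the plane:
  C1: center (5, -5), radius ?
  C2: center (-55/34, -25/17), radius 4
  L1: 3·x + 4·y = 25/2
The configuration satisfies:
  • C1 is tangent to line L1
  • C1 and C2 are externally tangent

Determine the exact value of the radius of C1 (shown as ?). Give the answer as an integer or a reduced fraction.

1. [C1‖L1]  r_C1² − 49/4 = 0  ⇒  r_C1 = 7/2 (r>0 drops 1)
2. [ext C1·C2]  r_C1² + 8r_C1 − 161/4 = 0  ⇒  r_C1 = 7/2 (r>0 drops 1)

7/2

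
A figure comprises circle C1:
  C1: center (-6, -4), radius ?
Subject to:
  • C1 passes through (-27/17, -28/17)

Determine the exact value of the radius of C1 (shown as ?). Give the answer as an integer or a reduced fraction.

5

1. [C1∋P]  r_C1² − 25 = 0  ⇒  r_C1 = 5 (r>0 drops 1)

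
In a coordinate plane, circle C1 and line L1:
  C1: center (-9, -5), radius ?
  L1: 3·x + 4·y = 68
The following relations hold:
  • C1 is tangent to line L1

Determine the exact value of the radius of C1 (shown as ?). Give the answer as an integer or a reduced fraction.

1. [C1‖L1]  r_C1² − 529 = 0  ⇒  r_C1 = 23 (r>0 drops 1)

23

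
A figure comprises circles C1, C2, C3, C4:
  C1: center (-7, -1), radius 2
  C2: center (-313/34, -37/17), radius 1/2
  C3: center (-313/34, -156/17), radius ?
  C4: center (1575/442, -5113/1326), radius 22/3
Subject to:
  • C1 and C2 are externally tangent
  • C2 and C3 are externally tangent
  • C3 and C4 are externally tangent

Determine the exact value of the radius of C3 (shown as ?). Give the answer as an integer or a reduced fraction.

13/2

1. [ext C2·C3]  r_C3² + 1r_C3 − 195/4 = 0  ⇒  r_C3 = 13/2 (r>0 drops 1)
2. [ext C3·C4]  r_C3² + (44/3)r_C3 − 1651/12 = 0  ⇒  r_C3 = 13/2 (r>0 drops 1)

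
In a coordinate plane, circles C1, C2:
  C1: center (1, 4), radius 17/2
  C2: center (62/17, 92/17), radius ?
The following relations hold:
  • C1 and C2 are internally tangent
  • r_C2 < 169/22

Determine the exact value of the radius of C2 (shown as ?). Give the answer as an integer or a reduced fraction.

1. [int C1,C2]  r_C2² − 17r_C2 + 253/4 = 0  ⇒  r_C2 = 11/2 or 23/2
2. given r_C2 < 169/22: keep 11/2

11/2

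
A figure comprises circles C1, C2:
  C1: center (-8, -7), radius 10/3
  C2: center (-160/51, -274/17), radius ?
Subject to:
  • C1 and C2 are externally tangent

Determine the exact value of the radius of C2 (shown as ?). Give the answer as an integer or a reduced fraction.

7

1. [ext C1·C2]  r_C2² + (20/3)r_C2 − 287/3 = 0  ⇒  r_C2 = 7 (r>0 drops 1)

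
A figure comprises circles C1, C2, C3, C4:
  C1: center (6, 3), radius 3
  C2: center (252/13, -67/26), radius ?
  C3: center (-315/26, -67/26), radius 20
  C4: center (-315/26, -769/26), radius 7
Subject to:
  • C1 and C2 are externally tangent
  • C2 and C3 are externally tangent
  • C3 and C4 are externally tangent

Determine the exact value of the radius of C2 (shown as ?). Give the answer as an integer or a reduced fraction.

23/2

1. [ext C1·C2]  r_C2² + 6r_C2 − 805/4 = 0  ⇒  r_C2 = 23/2 (r>0 drops 1)
2. [ext C2·C3]  r_C2² + 40r_C2 − 2369/4 = 0  ⇒  r_C2 = 23/2 (r>0 drops 1)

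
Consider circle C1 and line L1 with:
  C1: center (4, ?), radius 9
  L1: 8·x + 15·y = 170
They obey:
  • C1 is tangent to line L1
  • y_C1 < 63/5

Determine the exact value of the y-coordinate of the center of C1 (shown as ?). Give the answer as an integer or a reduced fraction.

1. [C1‖L1]  y_C1² − (92/5)y_C1 − 97/5 = 0  ⇒  y_C1 = -1 or 97/5
2. given y_C1 < 63/5: keep -1

-1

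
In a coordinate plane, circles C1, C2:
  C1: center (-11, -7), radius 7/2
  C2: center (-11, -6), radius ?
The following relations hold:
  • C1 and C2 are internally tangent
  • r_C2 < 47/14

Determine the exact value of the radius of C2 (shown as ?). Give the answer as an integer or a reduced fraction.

1. [int C1,C2]  r_C2² − 7r_C2 + 45/4 = 0  ⇒  r_C2 = 5/2 or 9/2
2. given r_C2 < 47/14: keep 5/2

5/2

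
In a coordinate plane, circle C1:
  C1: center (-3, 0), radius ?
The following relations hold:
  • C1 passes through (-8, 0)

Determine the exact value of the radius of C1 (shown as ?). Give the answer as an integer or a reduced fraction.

1. [C1∋P]  r_C1² − 25 = 0  ⇒  r_C1 = 5 (r>0 drops 1)

5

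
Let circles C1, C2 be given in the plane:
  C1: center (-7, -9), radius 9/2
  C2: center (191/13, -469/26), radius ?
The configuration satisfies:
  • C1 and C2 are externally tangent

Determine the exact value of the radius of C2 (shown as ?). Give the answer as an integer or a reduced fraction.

19

1. [ext C1·C2]  r_C2² + 9r_C2 − 532 = 0  ⇒  r_C2 = 19 (r>0 drops 1)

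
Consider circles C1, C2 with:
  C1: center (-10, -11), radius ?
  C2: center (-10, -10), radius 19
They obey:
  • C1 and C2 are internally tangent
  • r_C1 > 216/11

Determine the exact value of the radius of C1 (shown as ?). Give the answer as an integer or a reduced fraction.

1. [int C1,C2]  r_C1² − 38r_C1 + 360 = 0  ⇒  r_C1 = 18 or 20
2. given r_C1 > 216/11: keep 20

20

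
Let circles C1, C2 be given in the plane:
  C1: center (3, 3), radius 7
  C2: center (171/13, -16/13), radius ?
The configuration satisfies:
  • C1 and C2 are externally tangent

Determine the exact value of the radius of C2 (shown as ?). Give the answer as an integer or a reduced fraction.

4

1. [ext C1·C2]  r_C2² + 14r_C2 − 72 = 0  ⇒  r_C2 = 4 (r>0 drops 1)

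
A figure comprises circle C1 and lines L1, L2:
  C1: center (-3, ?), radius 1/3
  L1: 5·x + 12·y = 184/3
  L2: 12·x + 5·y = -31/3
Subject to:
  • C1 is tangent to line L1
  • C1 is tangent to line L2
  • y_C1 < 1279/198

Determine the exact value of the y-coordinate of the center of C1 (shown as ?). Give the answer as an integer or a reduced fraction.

6

1. [C1‖L1]  y_C1² − (229/18)y_C1 + 121/3 = 0  ⇒  y_C1 = 6 or 121/18
2. [C1‖L2]  y_C1² − (154/15)y_C1 + 128/5 = 0  ⇒  y_C1 = 64/15 or 6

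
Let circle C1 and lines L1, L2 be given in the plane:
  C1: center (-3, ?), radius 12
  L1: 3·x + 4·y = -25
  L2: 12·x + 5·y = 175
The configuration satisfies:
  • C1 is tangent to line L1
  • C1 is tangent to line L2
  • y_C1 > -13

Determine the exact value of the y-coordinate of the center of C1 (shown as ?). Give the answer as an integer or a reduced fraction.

1. [C1‖L1]  y_C1² + 8y_C1 − 209 = 0  ⇒  y_C1 = -19 or 11
2. [C1‖L2]  y_C1² − (422/5)y_C1 + 4037/5 = 0  ⇒  y_C1 = 11 or 367/5

11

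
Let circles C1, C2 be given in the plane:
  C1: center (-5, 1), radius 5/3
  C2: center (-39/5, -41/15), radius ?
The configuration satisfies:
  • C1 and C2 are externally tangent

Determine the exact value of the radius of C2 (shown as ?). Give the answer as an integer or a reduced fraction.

3

1. [ext C1·C2]  r_C2² + (10/3)r_C2 − 19 = 0  ⇒  r_C2 = 3 (r>0 drops 1)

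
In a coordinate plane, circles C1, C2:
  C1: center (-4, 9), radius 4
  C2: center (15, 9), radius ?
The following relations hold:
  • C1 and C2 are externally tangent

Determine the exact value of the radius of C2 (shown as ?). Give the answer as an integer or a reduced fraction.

15

1. [ext C1·C2]  r_C2² + 8r_C2 − 345 = 0  ⇒  r_C2 = 15 (r>0 drops 1)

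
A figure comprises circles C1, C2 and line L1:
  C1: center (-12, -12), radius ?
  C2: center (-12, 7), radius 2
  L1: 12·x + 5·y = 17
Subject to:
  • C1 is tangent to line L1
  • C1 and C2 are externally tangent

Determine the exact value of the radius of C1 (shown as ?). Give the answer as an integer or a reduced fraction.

17

1. [C1‖L1]  r_C1² − 289 = 0  ⇒  r_C1 = 17 (r>0 drops 1)
2. [ext C1·C2]  r_C1² + 4r_C1 − 357 = 0  ⇒  r_C1 = 17 (r>0 drops 1)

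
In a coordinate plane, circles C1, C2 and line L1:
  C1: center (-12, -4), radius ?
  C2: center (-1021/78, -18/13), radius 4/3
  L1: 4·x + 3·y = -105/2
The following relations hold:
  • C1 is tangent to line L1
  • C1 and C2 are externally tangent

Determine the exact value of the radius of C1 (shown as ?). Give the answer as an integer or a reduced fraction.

1. [C1‖L1]  r_C1² − 9/4 = 0  ⇒  r_C1 = 3/2 (r>0 drops 1)
2. [ext C1·C2]  r_C1² + (8/3)r_C1 − 25/4 = 0  ⇒  r_C1 = 3/2 (r>0 drops 1)

3/2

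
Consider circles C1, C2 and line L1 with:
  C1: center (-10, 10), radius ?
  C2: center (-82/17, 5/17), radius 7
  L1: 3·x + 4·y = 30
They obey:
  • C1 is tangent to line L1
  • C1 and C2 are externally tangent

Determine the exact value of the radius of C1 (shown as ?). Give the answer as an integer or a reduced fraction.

1. [C1‖L1]  r_C1² − 16 = 0  ⇒  r_C1 = 4 (r>0 drops 1)
2. [ext C1·C2]  r_C1² + 14r_C1 − 72 = 0  ⇒  r_C1 = 4 (r>0 drops 1)

4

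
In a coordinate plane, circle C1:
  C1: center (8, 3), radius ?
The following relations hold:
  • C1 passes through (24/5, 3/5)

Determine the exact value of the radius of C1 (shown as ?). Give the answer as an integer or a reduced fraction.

1. [C1∋P]  r_C1² − 16 = 0  ⇒  r_C1 = 4 (r>0 drops 1)

4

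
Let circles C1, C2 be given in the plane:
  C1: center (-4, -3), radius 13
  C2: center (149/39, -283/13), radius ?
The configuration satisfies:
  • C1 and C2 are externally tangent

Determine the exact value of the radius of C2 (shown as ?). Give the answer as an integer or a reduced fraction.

1. [ext C1·C2]  r_C2² + 26r_C2 − 2200/9 = 0  ⇒  r_C2 = 22/3 (r>0 drops 1)

22/3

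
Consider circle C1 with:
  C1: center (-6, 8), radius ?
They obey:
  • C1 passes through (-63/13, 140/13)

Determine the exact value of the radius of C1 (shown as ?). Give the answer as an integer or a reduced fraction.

3

1. [C1∋P]  r_C1² − 9 = 0  ⇒  r_C1 = 3 (r>0 drops 1)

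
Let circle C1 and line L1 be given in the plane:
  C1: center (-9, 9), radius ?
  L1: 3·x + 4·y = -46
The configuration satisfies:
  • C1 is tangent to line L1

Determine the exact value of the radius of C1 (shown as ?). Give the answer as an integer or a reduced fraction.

1. [C1‖L1]  r_C1² − 121 = 0  ⇒  r_C1 = 11 (r>0 drops 1)

11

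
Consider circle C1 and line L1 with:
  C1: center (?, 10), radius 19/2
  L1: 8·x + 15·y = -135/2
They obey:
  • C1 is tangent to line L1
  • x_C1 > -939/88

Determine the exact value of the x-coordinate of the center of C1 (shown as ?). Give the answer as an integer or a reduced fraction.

-7

1. [C1‖L1]  x_C1² + (435/8)x_C1 + 2653/8 = 0  ⇒  x_C1 = -379/8 or -7
2. given x_C1 > -939/88: keep -7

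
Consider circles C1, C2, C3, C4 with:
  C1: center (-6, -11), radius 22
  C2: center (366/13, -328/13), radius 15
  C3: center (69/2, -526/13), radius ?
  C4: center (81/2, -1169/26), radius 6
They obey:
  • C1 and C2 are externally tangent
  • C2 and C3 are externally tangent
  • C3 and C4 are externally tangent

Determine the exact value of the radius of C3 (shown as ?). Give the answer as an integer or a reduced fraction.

3/2

1. [ext C2·C3]  r_C3² + 30r_C3 − 189/4 = 0  ⇒  r_C3 = 3/2 (r>0 drops 1)
2. [ext C3·C4]  r_C3² + 12r_C3 − 81/4 = 0  ⇒  r_C3 = 3/2 (r>0 drops 1)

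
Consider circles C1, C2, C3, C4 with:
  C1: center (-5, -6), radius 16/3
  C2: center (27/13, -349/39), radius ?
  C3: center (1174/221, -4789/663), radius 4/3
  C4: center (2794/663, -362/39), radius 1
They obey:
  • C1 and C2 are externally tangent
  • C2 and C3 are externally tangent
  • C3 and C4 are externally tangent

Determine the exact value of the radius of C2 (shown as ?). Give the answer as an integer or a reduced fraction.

7/3

1. [ext C1·C2]  r_C2² + (32/3)r_C2 − 91/3 = 0  ⇒  r_C2 = 7/3 (r>0 drops 1)
2. [ext C2·C3]  r_C2² + (8/3)r_C2 − 35/3 = 0  ⇒  r_C2 = 7/3 (r>0 drops 1)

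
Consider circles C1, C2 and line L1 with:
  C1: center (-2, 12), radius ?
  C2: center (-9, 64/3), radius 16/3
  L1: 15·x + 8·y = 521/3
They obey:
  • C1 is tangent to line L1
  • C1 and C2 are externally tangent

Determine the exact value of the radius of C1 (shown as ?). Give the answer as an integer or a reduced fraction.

1. [C1‖L1]  r_C1² − 361/9 = 0  ⇒  r_C1 = 19/3 (r>0 drops 1)
2. [ext C1·C2]  r_C1² + (32/3)r_C1 − 323/3 = 0  ⇒  r_C1 = 19/3 (r>0 drops 1)

19/3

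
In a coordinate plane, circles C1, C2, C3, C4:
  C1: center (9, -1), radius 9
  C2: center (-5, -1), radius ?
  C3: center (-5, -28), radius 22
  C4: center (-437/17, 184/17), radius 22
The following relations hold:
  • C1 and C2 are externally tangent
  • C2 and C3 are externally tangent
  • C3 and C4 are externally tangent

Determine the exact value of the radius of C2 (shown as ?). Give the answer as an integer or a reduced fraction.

5

1. [ext C1·C2]  r_C2² + 18r_C2 − 115 = 0  ⇒  r_C2 = 5 (r>0 drops 1)
2. [ext C2·C3]  r_C2² + 44r_C2 − 245 = 0  ⇒  r_C2 = 5 (r>0 drops 1)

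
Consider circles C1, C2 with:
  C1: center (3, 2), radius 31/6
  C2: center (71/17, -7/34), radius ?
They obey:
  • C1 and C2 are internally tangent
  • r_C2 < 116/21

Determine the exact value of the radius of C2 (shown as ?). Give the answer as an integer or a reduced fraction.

1. [int C1,C2]  r_C2² − (31/3)r_C2 + 184/9 = 0  ⇒  r_C2 = 8/3 or 23/3
2. given r_C2 < 116/21: keep 8/3

8/3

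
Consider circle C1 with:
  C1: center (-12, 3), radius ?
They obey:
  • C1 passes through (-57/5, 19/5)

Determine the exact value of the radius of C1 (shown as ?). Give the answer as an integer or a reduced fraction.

1. [C1∋P]  r_C1² − 1 = 0  ⇒  r_C1 = 1 (r>0 drops 1)

1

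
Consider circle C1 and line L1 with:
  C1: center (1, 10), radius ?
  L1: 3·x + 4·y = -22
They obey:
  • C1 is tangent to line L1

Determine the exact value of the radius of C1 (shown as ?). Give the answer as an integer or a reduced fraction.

13

1. [C1‖L1]  r_C1² − 169 = 0  ⇒  r_C1 = 13 (r>0 drops 1)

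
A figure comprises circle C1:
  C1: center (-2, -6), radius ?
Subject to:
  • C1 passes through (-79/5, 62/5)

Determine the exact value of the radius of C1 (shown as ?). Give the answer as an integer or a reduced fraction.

23

1. [C1∋P]  r_C1² − 529 = 0  ⇒  r_C1 = 23 (r>0 drops 1)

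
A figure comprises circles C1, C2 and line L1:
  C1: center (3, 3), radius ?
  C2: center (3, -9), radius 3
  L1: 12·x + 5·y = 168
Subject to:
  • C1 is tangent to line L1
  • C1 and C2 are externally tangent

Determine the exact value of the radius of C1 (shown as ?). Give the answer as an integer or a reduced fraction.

9

1. [C1‖L1]  r_C1² − 81 = 0  ⇒  r_C1 = 9 (r>0 drops 1)
2. [ext C1·C2]  r_C1² + 6r_C1 − 135 = 0  ⇒  r_C1 = 9 (r>0 drops 1)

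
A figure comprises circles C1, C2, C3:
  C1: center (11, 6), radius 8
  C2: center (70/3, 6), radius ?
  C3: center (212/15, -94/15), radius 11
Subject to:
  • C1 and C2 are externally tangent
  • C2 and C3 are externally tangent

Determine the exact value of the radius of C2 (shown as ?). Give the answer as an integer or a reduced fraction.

1. [ext C1·C2]  r_C2² + 16r_C2 − 793/9 = 0  ⇒  r_C2 = 13/3 (r>0 drops 1)
2. [ext C2·C3]  r_C2² + 22r_C2 − 1027/9 = 0  ⇒  r_C2 = 13/3 (r>0 drops 1)

13/3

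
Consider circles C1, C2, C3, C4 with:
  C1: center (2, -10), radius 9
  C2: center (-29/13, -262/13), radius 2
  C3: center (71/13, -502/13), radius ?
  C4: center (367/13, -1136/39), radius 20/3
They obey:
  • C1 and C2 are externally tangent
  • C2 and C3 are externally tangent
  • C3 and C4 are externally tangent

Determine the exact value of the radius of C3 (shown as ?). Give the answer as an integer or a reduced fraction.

18

1. [ext C2·C3]  r_C3² + 4r_C3 − 396 = 0  ⇒  r_C3 = 18 (r>0 drops 1)
2. [ext C3·C4]  r_C3² + (40/3)r_C3 − 564 = 0  ⇒  r_C3 = 18 (r>0 drops 1)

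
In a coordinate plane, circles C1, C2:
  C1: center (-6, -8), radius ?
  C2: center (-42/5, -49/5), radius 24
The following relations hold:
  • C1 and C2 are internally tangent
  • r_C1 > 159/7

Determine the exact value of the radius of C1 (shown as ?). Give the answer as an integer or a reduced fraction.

27

1. [int C1,C2]  r_C1² − 48r_C1 + 567 = 0  ⇒  r_C1 = 21 or 27
2. given r_C1 > 159/7: keep 27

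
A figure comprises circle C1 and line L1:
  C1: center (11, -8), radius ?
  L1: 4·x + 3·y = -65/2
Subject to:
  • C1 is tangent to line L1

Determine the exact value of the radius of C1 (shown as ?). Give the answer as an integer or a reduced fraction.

21/2

1. [C1‖L1]  r_C1² − 441/4 = 0  ⇒  r_C1 = 21/2 (r>0 drops 1)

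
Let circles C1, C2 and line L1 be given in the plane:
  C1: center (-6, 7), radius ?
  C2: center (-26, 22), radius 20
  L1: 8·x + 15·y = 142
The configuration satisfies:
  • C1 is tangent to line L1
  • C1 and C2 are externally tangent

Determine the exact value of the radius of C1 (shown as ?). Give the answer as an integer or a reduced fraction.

5

1. [C1‖L1]  r_C1² − 25 = 0  ⇒  r_C1 = 5 (r>0 drops 1)
2. [ext C1·C2]  r_C1² + 40r_C1 − 225 = 0  ⇒  r_C1 = 5 (r>0 drops 1)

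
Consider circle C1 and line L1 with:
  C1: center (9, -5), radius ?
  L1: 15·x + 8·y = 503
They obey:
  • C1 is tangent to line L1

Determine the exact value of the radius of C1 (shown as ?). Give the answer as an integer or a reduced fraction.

1. [C1‖L1]  r_C1² − 576 = 0  ⇒  r_C1 = 24 (r>0 drops 1)

24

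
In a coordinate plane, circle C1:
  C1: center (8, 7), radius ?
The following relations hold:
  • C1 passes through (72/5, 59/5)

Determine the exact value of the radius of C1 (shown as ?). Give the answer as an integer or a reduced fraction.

1. [C1∋P]  r_C1² − 64 = 0  ⇒  r_C1 = 8 (r>0 drops 1)

8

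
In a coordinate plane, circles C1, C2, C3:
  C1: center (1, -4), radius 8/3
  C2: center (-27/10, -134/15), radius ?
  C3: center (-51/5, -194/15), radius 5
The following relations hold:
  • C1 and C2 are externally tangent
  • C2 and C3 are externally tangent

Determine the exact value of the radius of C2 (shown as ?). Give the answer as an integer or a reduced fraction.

1. [ext C1·C2]  r_C2² + (16/3)r_C2 − 371/12 = 0  ⇒  r_C2 = 7/2 (r>0 drops 1)
2. [ext C2·C3]  r_C2² + 10r_C2 − 189/4 = 0  ⇒  r_C2 = 7/2 (r>0 drops 1)

7/2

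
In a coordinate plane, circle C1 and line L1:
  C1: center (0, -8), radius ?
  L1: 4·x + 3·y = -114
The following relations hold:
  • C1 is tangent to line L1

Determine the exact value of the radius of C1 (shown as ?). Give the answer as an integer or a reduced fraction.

18

1. [C1‖L1]  r_C1² − 324 = 0  ⇒  r_C1 = 18 (r>0 drops 1)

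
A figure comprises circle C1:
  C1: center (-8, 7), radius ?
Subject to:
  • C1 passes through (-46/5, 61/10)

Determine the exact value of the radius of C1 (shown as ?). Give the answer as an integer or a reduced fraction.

1. [C1∋P]  r_C1² − 9/4 = 0  ⇒  r_C1 = 3/2 (r>0 drops 1)

3/2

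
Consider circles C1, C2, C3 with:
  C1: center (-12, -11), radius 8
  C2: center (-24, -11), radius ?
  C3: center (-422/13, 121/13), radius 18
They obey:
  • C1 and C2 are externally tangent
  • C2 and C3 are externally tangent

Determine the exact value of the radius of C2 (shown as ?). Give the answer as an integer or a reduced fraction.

1. [ext C1·C2]  r_C2² + 16r_C2 − 80 = 0  ⇒  r_C2 = 4 (r>0 drops 1)
2. [ext C2·C3]  r_C2² + 36r_C2 − 160 = 0  ⇒  r_C2 = 4 (r>0 drops 1)

4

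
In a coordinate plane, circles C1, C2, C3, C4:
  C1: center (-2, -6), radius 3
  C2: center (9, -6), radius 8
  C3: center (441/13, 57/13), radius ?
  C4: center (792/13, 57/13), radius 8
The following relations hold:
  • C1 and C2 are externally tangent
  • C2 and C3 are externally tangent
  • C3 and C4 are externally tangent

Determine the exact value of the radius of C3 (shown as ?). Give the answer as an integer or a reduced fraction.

19

1. [ext C2·C3]  r_C3² + 16r_C3 − 665 = 0  ⇒  r_C3 = 19 (r>0 drops 1)
2. [ext C3·C4]  r_C3² + 16r_C3 − 665 = 0  ⇒  r_C3 = 19 (r>0 drops 1)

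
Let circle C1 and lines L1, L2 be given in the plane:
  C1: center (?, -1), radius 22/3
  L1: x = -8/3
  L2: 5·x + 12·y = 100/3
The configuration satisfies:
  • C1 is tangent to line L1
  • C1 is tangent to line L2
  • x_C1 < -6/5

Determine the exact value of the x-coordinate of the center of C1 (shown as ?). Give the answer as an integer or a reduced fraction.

-10

1. [C1‖L1]  x_C1² + (16/3)x_C1 − 140/3 = 0  ⇒  x_C1 = -10 or 14/3
2. [C1‖L2]  x_C1² − (272/15)x_C1 − 844/3 = 0  ⇒  x_C1 = -10 or 422/15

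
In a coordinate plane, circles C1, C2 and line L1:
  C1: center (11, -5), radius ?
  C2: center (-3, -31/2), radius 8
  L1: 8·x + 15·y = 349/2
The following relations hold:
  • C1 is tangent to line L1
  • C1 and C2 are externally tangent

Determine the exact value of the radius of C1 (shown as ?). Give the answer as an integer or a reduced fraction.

1. [C1‖L1]  r_C1² − 361/4 = 0  ⇒  r_C1 = 19/2 (r>0 drops 1)
2. [ext C1·C2]  r_C1² + 16r_C1 − 969/4 = 0  ⇒  r_C1 = 19/2 (r>0 drops 1)

19/2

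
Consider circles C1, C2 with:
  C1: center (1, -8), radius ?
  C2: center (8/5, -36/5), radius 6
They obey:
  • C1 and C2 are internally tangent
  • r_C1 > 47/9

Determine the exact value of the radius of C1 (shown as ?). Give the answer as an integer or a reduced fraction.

1. [int C1,C2]  r_C1² − 12r_C1 + 35 = 0  ⇒  r_C1 = 5 or 7
2. given r_C1 > 47/9: keep 7

7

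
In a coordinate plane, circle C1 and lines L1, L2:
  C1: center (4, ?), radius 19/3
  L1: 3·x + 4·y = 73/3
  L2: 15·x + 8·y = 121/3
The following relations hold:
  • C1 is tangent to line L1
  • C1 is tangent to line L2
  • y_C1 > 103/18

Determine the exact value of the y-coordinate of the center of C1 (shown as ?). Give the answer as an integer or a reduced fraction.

11

1. [C1‖L1]  y_C1² − (37/6)y_C1 − 319/6 = 0  ⇒  y_C1 = -29/6 or 11
2. [C1‖L2]  y_C1² + (59/12)y_C1 − 2101/12 = 0  ⇒  y_C1 = -191/12 or 11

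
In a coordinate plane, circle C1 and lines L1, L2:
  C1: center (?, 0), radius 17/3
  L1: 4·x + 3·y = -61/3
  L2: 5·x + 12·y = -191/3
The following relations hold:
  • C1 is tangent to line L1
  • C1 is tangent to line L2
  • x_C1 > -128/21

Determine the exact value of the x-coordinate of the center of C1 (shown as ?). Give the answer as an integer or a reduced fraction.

2

1. [C1‖L1]  x_C1² + (61/6)x_C1 − 73/3 = 0  ⇒  x_C1 = -73/6 or 2
2. [C1‖L2]  x_C1² + (382/15)x_C1 − 824/15 = 0  ⇒  x_C1 = -412/15 or 2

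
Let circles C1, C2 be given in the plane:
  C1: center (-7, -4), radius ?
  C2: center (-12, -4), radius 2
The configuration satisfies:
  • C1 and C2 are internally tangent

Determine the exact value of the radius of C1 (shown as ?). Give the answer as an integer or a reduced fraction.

7

1. [int C1,C2]  r_C1² − 4r_C1 − 21 = 0  ⇒  r_C1 = 7 (r>0 drops 1)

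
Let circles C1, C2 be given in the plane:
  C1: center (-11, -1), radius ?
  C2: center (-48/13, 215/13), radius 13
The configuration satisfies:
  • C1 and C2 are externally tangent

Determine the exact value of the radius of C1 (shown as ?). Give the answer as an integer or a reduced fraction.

1. [ext C1·C2]  r_C1² + 26r_C1 − 192 = 0  ⇒  r_C1 = 6 (r>0 drops 1)

6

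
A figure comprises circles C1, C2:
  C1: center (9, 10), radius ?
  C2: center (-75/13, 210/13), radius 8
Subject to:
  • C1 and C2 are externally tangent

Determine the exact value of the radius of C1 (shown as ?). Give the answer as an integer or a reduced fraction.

1. [ext C1·C2]  r_C1² + 16r_C1 − 192 = 0  ⇒  r_C1 = 8 (r>0 drops 1)

8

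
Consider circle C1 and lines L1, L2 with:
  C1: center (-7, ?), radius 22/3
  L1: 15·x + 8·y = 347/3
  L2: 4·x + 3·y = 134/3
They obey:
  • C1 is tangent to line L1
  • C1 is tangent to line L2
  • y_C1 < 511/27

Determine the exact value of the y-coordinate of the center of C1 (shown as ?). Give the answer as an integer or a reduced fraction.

12

1. [C1‖L1]  y_C1² − (331/6)y_C1 + 518 = 0  ⇒  y_C1 = 12 or 259/6
2. [C1‖L2]  y_C1² − (436/9)y_C1 + 1312/3 = 0  ⇒  y_C1 = 12 or 328/9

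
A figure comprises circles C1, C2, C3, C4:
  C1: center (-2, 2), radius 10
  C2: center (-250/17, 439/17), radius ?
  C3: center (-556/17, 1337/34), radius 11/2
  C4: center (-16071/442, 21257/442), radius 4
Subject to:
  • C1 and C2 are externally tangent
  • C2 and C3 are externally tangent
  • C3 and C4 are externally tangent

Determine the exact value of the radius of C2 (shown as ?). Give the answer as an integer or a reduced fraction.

17

1. [ext C1·C2]  r_C2² + 20r_C2 − 629 = 0  ⇒  r_C2 = 17 (r>0 drops 1)
2. [ext C2·C3]  r_C2² + 11r_C2 − 476 = 0  ⇒  r_C2 = 17 (r>0 drops 1)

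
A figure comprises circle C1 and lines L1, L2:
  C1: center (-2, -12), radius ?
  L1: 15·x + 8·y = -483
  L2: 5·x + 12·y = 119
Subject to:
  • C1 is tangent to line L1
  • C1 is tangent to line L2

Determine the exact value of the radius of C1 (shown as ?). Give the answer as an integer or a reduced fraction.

21

1. [C1‖L1]  r_C1² − 441 = 0  ⇒  r_C1 = 21 (r>0 drops 1)
2. [C1‖L2]  r_C1² − 441 = 0  ⇒  r_C1 = 21 (r>0 drops 1)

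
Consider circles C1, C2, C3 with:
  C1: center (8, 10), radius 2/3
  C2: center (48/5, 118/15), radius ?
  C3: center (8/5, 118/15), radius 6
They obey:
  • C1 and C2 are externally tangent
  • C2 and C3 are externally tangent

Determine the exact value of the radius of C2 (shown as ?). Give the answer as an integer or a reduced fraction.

2

1. [ext C1·C2]  r_C2² + (4/3)r_C2 − 20/3 = 0  ⇒  r_C2 = 2 (r>0 drops 1)
2. [ext C2·C3]  r_C2² + 12r_C2 − 28 = 0  ⇒  r_C2 = 2 (r>0 drops 1)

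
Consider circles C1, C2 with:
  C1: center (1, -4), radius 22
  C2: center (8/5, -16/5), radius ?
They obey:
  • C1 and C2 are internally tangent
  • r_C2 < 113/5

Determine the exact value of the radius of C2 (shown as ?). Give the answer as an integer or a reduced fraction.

21

1. [int C1,C2]  r_C2² − 44r_C2 + 483 = 0  ⇒  r_C2 = 21 or 23
2. given r_C2 < 113/5: keep 21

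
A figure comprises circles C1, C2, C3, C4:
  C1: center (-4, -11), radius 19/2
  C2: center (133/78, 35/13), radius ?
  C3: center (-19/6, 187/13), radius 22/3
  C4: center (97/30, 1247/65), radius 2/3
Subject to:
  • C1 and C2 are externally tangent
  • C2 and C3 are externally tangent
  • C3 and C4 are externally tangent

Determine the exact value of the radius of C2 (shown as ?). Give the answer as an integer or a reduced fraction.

16/3

1. [ext C1·C2]  r_C2² + 19r_C2 − 1168/9 = 0  ⇒  r_C2 = 16/3 (r>0 drops 1)
2. [ext C2·C3]  r_C2² + (44/3)r_C2 − 320/3 = 0  ⇒  r_C2 = 16/3 (r>0 drops 1)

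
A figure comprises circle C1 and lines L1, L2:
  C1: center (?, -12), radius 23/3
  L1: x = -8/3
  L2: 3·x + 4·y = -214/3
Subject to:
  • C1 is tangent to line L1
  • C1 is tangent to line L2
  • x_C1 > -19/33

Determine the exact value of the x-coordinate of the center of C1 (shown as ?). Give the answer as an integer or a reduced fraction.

1. [C1‖L1]  x_C1² + (16/3)x_C1 − 155/3 = 0  ⇒  x_C1 = -31/3 or 5
2. [C1‖L2]  x_C1² + (140/9)x_C1 − 925/9 = 0  ⇒  x_C1 = -185/9 or 5

5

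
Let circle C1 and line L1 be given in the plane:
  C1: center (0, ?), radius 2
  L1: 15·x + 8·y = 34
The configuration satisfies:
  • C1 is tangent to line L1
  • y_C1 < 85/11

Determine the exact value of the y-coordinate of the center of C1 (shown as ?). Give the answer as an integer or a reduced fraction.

1. [C1‖L1]  y_C1² − (17/2)y_C1 = 0  ⇒  y_C1 = 0 or 17/2
2. given y_C1 < 85/11: keep 0

0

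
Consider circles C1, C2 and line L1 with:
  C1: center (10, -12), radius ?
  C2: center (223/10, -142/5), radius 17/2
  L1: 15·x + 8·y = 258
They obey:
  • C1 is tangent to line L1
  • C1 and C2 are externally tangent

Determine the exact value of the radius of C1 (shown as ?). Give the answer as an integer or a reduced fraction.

12

1. [C1‖L1]  r_C1² − 144 = 0  ⇒  r_C1 = 12 (r>0 drops 1)
2. [ext C1·C2]  r_C1² + 17r_C1 − 348 = 0  ⇒  r_C1 = 12 (r>0 drops 1)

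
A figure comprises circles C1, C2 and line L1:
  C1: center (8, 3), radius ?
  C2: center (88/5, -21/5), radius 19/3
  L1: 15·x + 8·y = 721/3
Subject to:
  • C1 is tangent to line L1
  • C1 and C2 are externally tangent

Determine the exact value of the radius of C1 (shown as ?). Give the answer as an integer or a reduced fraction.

17/3

1. [C1‖L1]  r_C1² − 289/9 = 0  ⇒  r_C1 = 17/3 (r>0 drops 1)
2. [ext C1·C2]  r_C1² + (38/3)r_C1 − 935/9 = 0  ⇒  r_C1 = 17/3 (r>0 drops 1)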